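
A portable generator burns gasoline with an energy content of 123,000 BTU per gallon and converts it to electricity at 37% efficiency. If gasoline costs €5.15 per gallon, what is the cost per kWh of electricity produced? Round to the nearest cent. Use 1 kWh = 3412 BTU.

€0.39

Electrical output per gallon = 123,000 BTU × 0.37 / 3412 BTU/kWh = 13.34 kWh
Cost per kWh = €5.15 / 13.34 kWh = €0.386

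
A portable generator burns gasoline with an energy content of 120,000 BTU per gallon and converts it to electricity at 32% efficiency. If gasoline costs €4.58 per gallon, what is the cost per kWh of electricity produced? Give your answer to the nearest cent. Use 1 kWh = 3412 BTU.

Electrical output per gallon = 120,000 BTU × 0.32 / 3412 BTU/kWh = 11.25 kWh
Cost per kWh = €4.58 / 11.25 kWh = €0.407

€0.41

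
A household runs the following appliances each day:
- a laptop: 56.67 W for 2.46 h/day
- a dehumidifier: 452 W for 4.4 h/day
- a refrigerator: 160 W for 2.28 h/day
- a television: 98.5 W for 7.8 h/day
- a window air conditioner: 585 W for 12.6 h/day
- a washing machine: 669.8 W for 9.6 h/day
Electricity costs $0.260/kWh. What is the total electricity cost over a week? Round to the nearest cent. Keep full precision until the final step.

$31.05

laptop: 56.67 W × 2.46 h × 7 d = 976 Wh = 0.9759 kWh
dehumidifier: 452 W × 4.4 h × 7 d = 13,922 Wh = 13.92 kWh
refrigerator: 160 W × 2.28 h × 7 d = 2,554 Wh = 2.554 kWh
television: 98.5 W × 7.8 h × 7 d = 5,378 Wh = 5.378 kWh
window air conditioner: 585 W × 12.6 h × 7 d = 51,597 Wh = 51.6 kWh
washing machine: 669.8 W × 9.6 h × 7 d = 45,011 Wh = 45.01 kWh
Total energy = 0.9759 + 13.92 + 2.554 + 5.378 + 51.6 + 45.01 = 119.4 kWh
Cost = 119.4 kWh × $0.260 = $31.05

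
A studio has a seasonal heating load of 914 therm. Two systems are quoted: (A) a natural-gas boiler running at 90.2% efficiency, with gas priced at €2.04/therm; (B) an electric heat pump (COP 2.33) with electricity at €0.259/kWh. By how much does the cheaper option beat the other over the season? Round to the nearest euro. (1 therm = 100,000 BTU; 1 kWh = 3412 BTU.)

€911

Heat load = 914 therm × 100,000 = 91,400,000 BTU
Gas: input = 91,400,000 / 0.902 = 101,330,377 BTU = 1,013 therm → 1,013 × €2.04 = €2,067.14
Heat pump: 91,400,000 BTU / 3412 = 26,790 kWh heat; / 2.33 = 11,500 kWh in → × €0.259 = €2,977.70
Difference = |€2,067.14 − €2,977.70| = €910.56 ≈ €911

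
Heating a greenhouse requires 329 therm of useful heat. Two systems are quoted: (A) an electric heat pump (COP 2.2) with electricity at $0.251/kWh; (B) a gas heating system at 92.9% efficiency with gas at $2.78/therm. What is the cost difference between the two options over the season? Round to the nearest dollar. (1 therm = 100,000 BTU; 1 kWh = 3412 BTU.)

$116

Heat load = 329 therm × 100,000 = 32,900,000 BTU
Gas: input = 32,900,000 / 0.929 = 35,414,424 BTU = 354.1 therm → 354.1 × $2.78 = $984.52
Heat pump: 32,900,000 BTU / 3412 = 9,642 kWh heat; / 2.2 = 4,383 kWh in → × $0.251 = $1,100.11
Difference = |$984.52 − $1,100.11| = $115.59 ≈ $116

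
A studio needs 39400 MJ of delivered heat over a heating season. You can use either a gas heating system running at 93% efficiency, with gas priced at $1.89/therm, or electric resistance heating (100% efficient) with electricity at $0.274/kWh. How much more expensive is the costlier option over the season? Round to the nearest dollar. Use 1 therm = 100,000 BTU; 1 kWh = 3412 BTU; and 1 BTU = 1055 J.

Heat load = 39400 MJ = 39,400,000,000 J / 1055 = 37,345,972 BTU
Gas: input = 37,345,972 / 0.93 = 40,156,959 BTU = 401.6 therm → 401.6 × $1.89 = $758.97
Electric: 37,345,972 BTU / 3412 = 10,950 kWh → × $0.274 = $2,999.06
Difference = |$758.97 − $2,999.06| = $2,240.09 ≈ $2240

$2240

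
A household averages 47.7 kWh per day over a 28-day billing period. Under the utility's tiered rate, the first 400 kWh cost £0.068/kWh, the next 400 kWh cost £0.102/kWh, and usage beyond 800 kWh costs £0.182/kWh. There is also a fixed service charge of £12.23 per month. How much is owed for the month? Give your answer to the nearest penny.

Usage = 47.7 kWh/day × 28 days = 1335.6 kWh
First 400 kWh × £0.068 = £27.20
Next 400 kWh × £0.102 = £40.80
Remaining 535.6 kWh × £0.182 = £97.48
Energy charge = £165.48; + service £12.23 = £177.71

£177.71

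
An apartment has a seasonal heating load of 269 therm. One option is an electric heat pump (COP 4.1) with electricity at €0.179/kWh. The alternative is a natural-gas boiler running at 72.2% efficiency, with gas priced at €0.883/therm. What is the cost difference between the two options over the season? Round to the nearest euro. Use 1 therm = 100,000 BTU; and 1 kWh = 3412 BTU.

€15

Heat load = 269 therm × 100,000 = 26,900,000 BTU
Gas: input = 26,900,000 / 0.722 = 37,257,618 BTU = 372.6 therm → 372.6 × €0.883 = €328.98
Heat pump: 26,900,000 BTU / 3412 = 7,884 kWh heat; / 4.1 = 1,923 kWh in → × €0.179 = €344.20
Difference = |€328.98 − €344.20| = €15.22 ≈ €15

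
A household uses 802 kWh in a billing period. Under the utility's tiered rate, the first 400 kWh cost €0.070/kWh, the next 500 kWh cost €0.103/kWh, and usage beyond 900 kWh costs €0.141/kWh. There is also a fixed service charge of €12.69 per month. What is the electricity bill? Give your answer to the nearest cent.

€82.10

First 400 kWh × €0.070 = €28.00
Next 402 kWh × €0.103 = €41.41
Remaining tier: 0 kWh (not reached)
Energy charge = €69.41; + service €12.69 = €82.10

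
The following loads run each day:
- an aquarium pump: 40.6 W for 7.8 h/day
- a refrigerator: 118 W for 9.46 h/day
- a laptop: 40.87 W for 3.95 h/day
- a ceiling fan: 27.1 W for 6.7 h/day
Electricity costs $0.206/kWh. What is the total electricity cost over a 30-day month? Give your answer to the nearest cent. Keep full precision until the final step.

aquarium pump: 40.6 W × 7.8 h × 30 d = 9,500 Wh = 9.5 kWh
refrigerator: 118 W × 9.46 h × 30 d = 33,488 Wh = 33.49 kWh
laptop: 40.87 W × 3.95 h × 30 d = 4,843 Wh = 4.843 kWh
ceiling fan: 27.1 W × 6.7 h × 30 d = 5,447 Wh = 5.447 kWh
Total energy = 9.5 + 33.49 + 4.843 + 5.447 = 53.28 kWh
Cost = 53.28 kWh × $0.206 = $10.98

$10.98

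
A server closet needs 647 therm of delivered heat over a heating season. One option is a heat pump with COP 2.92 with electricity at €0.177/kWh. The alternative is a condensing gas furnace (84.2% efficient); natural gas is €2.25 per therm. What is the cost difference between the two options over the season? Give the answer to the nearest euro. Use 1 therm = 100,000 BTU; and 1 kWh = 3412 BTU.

€579

Heat load = 647 therm × 100,000 = 64,700,000 BTU
Gas: input = 64,700,000 / 0.842 = 76,840,855 BTU = 768.4 therm → 768.4 × €2.25 = €1,728.92
Heat pump: 64,700,000 BTU / 3412 = 18,960 kWh heat; / 2.92 = 6,494 kWh in → × €0.177 = €1,149.44
Difference = |€1,728.92 − €1,149.44| = €579.48 ≈ €579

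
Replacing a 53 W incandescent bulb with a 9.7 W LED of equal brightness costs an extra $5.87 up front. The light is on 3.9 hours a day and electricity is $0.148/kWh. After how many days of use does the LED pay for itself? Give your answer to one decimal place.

234.9 days

Power saved = 53 − 9.7 = 43.3 W
Daily energy saved = 43.3 W × 3.9 h = 168.9 Wh = 0.16887 kWh
Daily savings = 0.16887 × $0.148 = $0.0250
Payback = $5.87 / $0.0250 per day = 234.9 days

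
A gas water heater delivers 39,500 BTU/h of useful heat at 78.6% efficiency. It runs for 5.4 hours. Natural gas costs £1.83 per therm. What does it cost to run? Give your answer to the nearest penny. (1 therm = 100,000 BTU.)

£4.97

Heat delivered = 39,500 BTU/h × 5.4 h = 213,300 BTU
Gas input = 213,300 / 0.786 = 271,374 BTU
= 271,374 / 100,000 = 2.714 therm
Cost = 2.714 × £1.83/therm = £4.97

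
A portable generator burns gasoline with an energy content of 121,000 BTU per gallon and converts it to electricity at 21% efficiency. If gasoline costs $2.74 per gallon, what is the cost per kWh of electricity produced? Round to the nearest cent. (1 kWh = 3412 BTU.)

$0.37

Electrical output per gallon = 121,000 BTU × 0.21 / 3412 BTU/kWh = 7.447 kWh
Cost per kWh = $2.74 / 7.447 kWh = $0.368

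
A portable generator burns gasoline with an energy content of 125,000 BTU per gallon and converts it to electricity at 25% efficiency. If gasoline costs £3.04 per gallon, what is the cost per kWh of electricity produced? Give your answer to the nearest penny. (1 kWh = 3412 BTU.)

Electrical output per gallon = 125,000 BTU × 0.25 / 3412 BTU/kWh = 9.159 kWh
Cost per kWh = £3.04 / 9.159 kWh = £0.332

£0.33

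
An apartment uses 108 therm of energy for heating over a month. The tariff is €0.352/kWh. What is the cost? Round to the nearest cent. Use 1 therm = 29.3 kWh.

108 therm × (29.3 kWh/therm) = 3,164 kWh
Cost = 3,164 kWh × €0.352/kWh = €1,113.87

€1113.87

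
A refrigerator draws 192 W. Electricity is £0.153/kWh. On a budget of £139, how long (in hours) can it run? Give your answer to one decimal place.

4731.8 h

Energy budget = £139 / £0.153 per kWh = 908.5 kWh = 908,497 Wh
Runtime = 908,497 Wh / 192 W = 4,732 h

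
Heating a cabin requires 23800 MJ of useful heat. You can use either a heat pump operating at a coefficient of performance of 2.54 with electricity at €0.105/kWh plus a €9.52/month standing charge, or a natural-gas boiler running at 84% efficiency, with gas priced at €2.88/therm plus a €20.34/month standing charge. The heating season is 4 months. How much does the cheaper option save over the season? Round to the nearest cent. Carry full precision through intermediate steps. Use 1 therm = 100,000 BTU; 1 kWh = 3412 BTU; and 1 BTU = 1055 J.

€543.42

Heat load = 23800 MJ = 23,800,000,000 J / 1055 = 22,559,242 BTU
Gas: input = 22,559,242 / 0.84 = 26,856,240 BTU = 268.6 therm → 268.6 × €2.88 = €773.46; + 4 × €20.34 standing = €854.82
Heat pump: 22,559,242 BTU / 3412 = 6,612 kWh heat; / 2.54 = 2,603 kWh in → × €0.105 = €273.32; + 4 × €9.52 standing = €311.40
Difference = |€854.82 − €311.40| = €543.42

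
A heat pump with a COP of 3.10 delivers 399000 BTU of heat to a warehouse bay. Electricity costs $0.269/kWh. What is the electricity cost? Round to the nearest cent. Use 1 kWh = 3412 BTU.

$10.15

Heat delivered = 399,000 BTU / 3412 = 116.9 kWh
Electrical input = 116.9 kWh / 3.10 = 37.72 kWh
Cost = 37.72 × $0.269/kWh = $10.15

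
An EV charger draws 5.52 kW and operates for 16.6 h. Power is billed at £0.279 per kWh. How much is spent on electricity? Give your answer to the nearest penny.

Energy = 5520 W × 16.6 h = 91,632 Wh = 91.63 kWh
Cost = 91.63 kWh × £0.279/kWh = £25.57

£25.57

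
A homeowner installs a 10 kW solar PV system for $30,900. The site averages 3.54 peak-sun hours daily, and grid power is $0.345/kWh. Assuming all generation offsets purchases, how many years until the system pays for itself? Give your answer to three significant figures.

6.93 years

Daily generation = 10 kW × 3.54 h = 35.4 kWh
Annual generation = 35.4 × 365 = 12921 kWh
Annual savings = 12921 × $0.345 = $4,457.74
Payback = $30,900 / $4,457.74 = 6.93 years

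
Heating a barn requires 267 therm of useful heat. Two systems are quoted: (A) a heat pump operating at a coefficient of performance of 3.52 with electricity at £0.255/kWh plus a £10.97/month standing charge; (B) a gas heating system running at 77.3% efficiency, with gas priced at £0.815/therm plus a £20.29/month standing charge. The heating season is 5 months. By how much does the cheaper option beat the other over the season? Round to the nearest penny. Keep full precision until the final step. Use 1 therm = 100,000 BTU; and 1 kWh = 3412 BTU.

£238.78

Heat load = 267 therm × 100,000 = 26,700,000 BTU
Gas: input = 26,700,000 / 0.773 = 34,540,750 BTU = 345.4 therm → 345.4 × £0.815 = £281.51; + 5 × £20.29 standing = £382.96
Heat pump: 26,700,000 BTU / 3412 = 7,825 kWh heat; / 3.52 = 2,223 kWh in → × £0.255 = £566.89; + 5 × £10.97 standing = £621.74
Difference = |£382.96 − £621.74| = £238.78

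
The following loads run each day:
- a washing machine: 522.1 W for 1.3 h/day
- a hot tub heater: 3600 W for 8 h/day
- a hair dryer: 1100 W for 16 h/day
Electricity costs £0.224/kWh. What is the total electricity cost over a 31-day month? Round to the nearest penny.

washing machine: 522.1 W × 1.3 h × 31 d = 21,041 Wh = 21.04 kWh
hot tub heater: 3600 W × 8 h × 31 d = 892,800 Wh = 892.8 kWh
hair dryer: 1100 W × 16 h × 31 d = 545,600 Wh = 545.6 kWh
Total energy = 21.04 + 892.8 + 545.6 = 1,459 kWh
Cost = 1,459 kWh × £0.224 = £326.91

£326.91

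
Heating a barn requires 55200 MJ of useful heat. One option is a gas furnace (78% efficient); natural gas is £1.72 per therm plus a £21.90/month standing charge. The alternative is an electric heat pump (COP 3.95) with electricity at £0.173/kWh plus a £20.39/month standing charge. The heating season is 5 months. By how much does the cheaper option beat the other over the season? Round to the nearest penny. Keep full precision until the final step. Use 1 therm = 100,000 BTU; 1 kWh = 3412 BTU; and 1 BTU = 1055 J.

£489.70

Heat load = 55200 MJ = 55,200,000,000 J / 1055 = 52,322,275 BTU
Gas: input = 52,322,275 / 0.780 = 67,079,840 BTU = 670.8 therm → 670.8 × £1.72 = £1,153.77; + 5 × £21.90 standing = £1,263.27
Heat pump: 52,322,275 BTU / 3412 = 15,330 kWh heat; / 3.95 = 3,882 kWh in → × £0.173 = £671.62; + 5 × £20.39 standing = £773.57
Difference = |£1,263.27 − £773.57| = £489.70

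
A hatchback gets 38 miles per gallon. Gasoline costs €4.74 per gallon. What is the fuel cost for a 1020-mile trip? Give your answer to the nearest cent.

€127.23

Fuel = 1020 mi / 38 mpg = 26.84 gal
Cost = 26.84 gal × €4.74/gal = €127.23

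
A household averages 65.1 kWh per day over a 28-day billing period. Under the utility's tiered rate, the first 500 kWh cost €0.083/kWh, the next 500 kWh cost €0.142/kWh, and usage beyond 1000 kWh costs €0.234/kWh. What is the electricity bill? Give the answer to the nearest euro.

€305

Usage = 65.1 kWh/day × 28 days = 1822.8 kWh
First 500 kWh × €0.083 = €41.50
Next 500 kWh × €0.142 = €71.00
Remaining 822.8 kWh × €0.234 = €192.54
Total = €305.04 ≈ €305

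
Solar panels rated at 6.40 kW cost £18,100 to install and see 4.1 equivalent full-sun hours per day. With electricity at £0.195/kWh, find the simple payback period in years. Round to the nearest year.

10 years

Daily generation = 6.40 kW × 4.1 h = 26.24 kWh
Annual generation = 26.24 × 365 = 9577.6 kWh
Annual savings = 9577.6 × £0.195 = £1,867.63
Payback = £18,100 / £1,867.63 = 9.69 years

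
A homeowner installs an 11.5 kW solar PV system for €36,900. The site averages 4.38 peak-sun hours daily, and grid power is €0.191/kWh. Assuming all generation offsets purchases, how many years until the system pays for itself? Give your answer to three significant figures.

Daily generation = 11.5 kW × 4.38 h = 50.37 kWh
Annual generation = 50.37 × 365 = 18385 kWh
Annual savings = 18385 × €0.191 = €3,511.54
Payback = €36,900 / €3,511.54 = 10.5 years

10.5 years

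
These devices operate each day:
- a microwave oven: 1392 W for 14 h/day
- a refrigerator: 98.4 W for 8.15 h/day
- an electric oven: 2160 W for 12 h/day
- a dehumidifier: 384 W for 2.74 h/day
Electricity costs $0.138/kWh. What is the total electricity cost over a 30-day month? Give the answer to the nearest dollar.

$196

microwave oven: 1392 W × 14 h × 30 d = 584,640 Wh = 584.6 kWh
refrigerator: 98.4 W × 8.15 h × 30 d = 24,059 Wh = 24.06 kWh
electric oven: 2160 W × 12 h × 30 d = 777,600 Wh = 777.6 kWh
dehumidifier: 384 W × 2.74 h × 30 d = 31,565 Wh = 31.56 kWh
Total energy = 584.6 + 24.06 + 777.6 + 31.56 = 1,418 kWh
Cost = 1,418 kWh × $0.138 = $195.67 ≈ $196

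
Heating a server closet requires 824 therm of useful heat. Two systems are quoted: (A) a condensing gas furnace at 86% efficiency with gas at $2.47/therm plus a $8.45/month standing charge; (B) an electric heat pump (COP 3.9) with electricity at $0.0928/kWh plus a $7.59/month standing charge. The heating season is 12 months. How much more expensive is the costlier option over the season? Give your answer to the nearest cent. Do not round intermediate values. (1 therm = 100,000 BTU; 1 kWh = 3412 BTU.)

Heat load = 824 therm × 100,000 = 82,400,000 BTU
Gas: input = 82,400,000 / 0.86 = 95,813,953 BTU = 958.1 therm → 958.1 × $2.47 = $2,366.60; + 12 × $8.45 standing = $2,468.00
Heat pump: 82,400,000 BTU / 3412 = 24,150 kWh heat; / 3.9 = 6,192 kWh in → × $0.0928 = $574.65; + 12 × $7.59 standing = $665.73
Difference = |$2,468.00 − $665.73| = $1,802.28

$1802.28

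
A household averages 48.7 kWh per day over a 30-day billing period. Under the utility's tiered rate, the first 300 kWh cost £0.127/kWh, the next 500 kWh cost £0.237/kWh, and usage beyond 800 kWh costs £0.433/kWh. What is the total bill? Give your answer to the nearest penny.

Usage = 48.7 kWh/day × 30 days = 1461 kWh
First 300 kWh × £0.127 = £38.10
Next 500 kWh × £0.237 = £118.50
Remaining 661 kWh × £0.433 = £286.21
Total = £442.81

£442.81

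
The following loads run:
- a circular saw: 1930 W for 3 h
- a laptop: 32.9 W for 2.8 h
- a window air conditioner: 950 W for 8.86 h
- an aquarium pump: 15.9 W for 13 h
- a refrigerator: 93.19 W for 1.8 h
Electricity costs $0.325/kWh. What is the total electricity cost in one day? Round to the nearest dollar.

$5

circular saw: 1930 W × 3 h = 5,790 Wh = 5.79 kWh
laptop: 32.9 W × 2.8 h = 92 Wh = 0.09212 kWh
window air conditioner: 950 W × 8.86 h = 8,417 Wh = 8.417 kWh
aquarium pump: 15.9 W × 13 h = 207 Wh = 0.2067 kWh
refrigerator: 93.19 W × 1.8 h = 168 Wh = 0.1677 kWh
Total energy = 5.79 + 0.09212 + 8.417 + 0.2067 + 0.1677 = 14.67 kWh
Cost = 14.67 kWh × $0.325 = $4.77 ≈ $5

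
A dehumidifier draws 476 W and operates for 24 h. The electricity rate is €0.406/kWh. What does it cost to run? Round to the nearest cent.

€4.64

Energy = 476 W × 24 h = 11,424 Wh = 11.42 kWh
Cost = 11.42 kWh × €0.406/kWh = €4.64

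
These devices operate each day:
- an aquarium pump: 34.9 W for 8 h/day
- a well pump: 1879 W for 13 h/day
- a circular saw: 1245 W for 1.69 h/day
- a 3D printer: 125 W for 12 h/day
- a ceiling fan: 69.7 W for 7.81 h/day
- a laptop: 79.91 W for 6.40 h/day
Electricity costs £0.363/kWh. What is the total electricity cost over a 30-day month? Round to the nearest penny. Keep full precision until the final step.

aquarium pump: 34.9 W × 8 h × 30 d = 8,376 Wh = 8.376 kWh
well pump: 1879 W × 13 h × 30 d = 732,810 Wh = 732.8 kWh
circular saw: 1245 W × 1.69 h × 30 d = 63,121 Wh = 63.12 kWh
3D printer: 125 W × 12 h × 30 d = 45,000 Wh = 45 kWh
ceiling fan: 69.7 W × 7.81 h × 30 d = 16,331 Wh = 16.33 kWh
laptop: 79.91 W × 6.40 h × 30 d = 15,343 Wh = 15.34 kWh
Total energy = 8.376 + 732.8 + 63.12 + 45 + 16.33 + 15.34 = 881 kWh
Cost = 881 kWh × £0.363 = £319.80

£319.80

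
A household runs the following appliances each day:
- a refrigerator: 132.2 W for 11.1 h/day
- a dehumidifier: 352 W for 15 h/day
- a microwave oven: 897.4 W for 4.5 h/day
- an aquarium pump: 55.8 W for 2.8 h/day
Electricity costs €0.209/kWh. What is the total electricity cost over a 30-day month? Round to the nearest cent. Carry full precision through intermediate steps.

refrigerator: 132.2 W × 11.1 h × 30 d = 44,023 Wh = 44.02 kWh
dehumidifier: 352 W × 15 h × 30 d = 158,400 Wh = 158.4 kWh
microwave oven: 897.4 W × 4.5 h × 30 d = 121,149 Wh = 121.1 kWh
aquarium pump: 55.8 W × 2.8 h × 30 d = 4,687 Wh = 4.687 kWh
Total energy = 44.02 + 158.4 + 121.1 + 4.687 = 328.3 kWh
Cost = 328.3 kWh × €0.209 = €68.61

€68.61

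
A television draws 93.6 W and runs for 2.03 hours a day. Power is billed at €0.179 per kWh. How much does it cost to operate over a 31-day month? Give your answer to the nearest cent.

Energy = 93.6 W × 2.03 h/day × 31 days = 5,890 Wh = 5.89 kWh
Cost = 5.89 kWh × €0.179/kWh = €1.05

€1.05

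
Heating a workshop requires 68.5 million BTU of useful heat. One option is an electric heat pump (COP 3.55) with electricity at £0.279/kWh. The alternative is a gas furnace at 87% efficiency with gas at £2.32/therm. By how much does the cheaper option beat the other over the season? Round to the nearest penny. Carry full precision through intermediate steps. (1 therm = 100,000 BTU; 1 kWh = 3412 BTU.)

£248.85

Heat load = 68.5 × 10⁶ BTU = 68,500,000 BTU
Gas: input = 68,500,000 / 0.87 = 78,735,632 BTU = 787.4 therm → 787.4 × £2.32 = £1,826.67
Heat pump: 68,500,000 BTU / 3412 = 20,080 kWh heat; / 3.55 = 5,655 kWh in → × £0.279 = £1,577.82
Difference = |£1,826.67 − £1,577.82| = £248.85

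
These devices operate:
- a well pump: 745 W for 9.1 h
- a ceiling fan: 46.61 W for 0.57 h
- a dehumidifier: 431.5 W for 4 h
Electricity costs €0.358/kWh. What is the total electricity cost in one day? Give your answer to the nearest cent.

well pump: 745 W × 9.1 h = 6,780 Wh = 6.779 kWh
ceiling fan: 46.61 W × 0.57 h = 27 Wh = 0.02657 kWh
dehumidifier: 431.5 W × 4 h = 1,726 Wh = 1.726 kWh
Total energy = 6.779 + 0.02657 + 1.726 = 8.532 kWh
Cost = 8.532 kWh × €0.358 = €3.05

€3.05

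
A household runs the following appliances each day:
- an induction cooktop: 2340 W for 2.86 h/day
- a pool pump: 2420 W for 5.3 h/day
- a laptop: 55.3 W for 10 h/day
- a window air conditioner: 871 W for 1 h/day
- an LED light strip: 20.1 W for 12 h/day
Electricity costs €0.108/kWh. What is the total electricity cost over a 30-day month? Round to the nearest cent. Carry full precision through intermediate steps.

€68.63

induction cooktop: 2340 W × 2.86 h × 30 d = 200,772 Wh = 200.8 kWh
pool pump: 2420 W × 5.3 h × 30 d = 384,780 Wh = 384.8 kWh
laptop: 55.3 W × 10 h × 30 d = 16,590 Wh = 16.59 kWh
window air conditioner: 871 W × 1 h × 30 d = 26,130 Wh = 26.13 kWh
LED light strip: 20.1 W × 12 h × 30 d = 7,236 Wh = 7.236 kWh
Total energy = 200.8 + 384.8 + 16.59 + 26.13 + 7.236 = 635.5 kWh
Cost = 635.5 kWh × €0.108 = €68.63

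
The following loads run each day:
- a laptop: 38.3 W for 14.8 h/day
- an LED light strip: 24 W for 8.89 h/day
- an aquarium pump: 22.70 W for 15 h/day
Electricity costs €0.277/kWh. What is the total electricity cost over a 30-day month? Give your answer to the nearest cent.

laptop: 38.3 W × 14.8 h × 30 d = 17,005 Wh = 17.01 kWh
LED light strip: 24 W × 8.89 h × 30 d = 6,401 Wh = 6.401 kWh
aquarium pump: 22.70 W × 15 h × 30 d = 10,215 Wh = 10.21 kWh
Total energy = 17.01 + 6.401 + 10.21 = 33.62 kWh
Cost = 33.62 kWh × €0.277 = €9.31

€9.31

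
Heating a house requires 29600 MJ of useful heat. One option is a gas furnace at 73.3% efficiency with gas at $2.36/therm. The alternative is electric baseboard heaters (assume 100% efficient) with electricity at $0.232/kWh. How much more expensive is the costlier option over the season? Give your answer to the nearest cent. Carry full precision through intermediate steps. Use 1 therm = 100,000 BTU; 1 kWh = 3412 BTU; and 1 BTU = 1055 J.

$1004.40

Heat load = 29600 MJ = 29,600,000,000 J / 1055 = 28,056,872 BTU
Gas: input = 28,056,872 / 0.733 = 38,276,769 BTU = 382.8 therm → 382.8 × $2.36 = $903.33
Electric: 28,056,872 BTU / 3412 = 8,223 kWh → × $0.232 = $1,907.74
Difference = |$903.33 − $1,907.74| = $1,004.40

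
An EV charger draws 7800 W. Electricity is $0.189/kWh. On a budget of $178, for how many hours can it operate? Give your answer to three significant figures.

121 h

Energy budget = $178 / $0.189 per kWh = 941.8 kWh = 941,799 Wh
Runtime = 941,799 Wh / 7800 W = 120.7 h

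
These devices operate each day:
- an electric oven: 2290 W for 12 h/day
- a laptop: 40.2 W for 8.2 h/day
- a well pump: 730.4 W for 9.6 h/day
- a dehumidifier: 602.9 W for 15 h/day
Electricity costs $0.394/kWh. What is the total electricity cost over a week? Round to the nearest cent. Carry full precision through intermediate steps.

$120.98

electric oven: 2290 W × 12 h × 7 d = 192,360 Wh = 192.4 kWh
laptop: 40.2 W × 8.2 h × 7 d = 2,307 Wh = 2.307 kWh
well pump: 730.4 W × 9.6 h × 7 d = 49,083 Wh = 49.08 kWh
dehumidifier: 602.9 W × 15 h × 7 d = 63,304 Wh = 63.3 kWh
Total energy = 192.4 + 2.307 + 49.08 + 63.3 = 307.1 kWh
Cost = 307.1 kWh × $0.394 = $120.98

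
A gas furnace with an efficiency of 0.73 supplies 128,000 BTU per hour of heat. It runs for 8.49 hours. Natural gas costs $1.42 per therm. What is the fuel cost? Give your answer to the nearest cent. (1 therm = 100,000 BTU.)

$21.14

Heat delivered = 128,000 BTU/h × 8.49 h = 1,086,720 BTU
Gas input = 1,086,720 / 0.73 = 1,488,658 BTU
= 1,488,658 / 100,000 = 14.89 therm
Cost = 14.89 × $1.42/therm = $21.14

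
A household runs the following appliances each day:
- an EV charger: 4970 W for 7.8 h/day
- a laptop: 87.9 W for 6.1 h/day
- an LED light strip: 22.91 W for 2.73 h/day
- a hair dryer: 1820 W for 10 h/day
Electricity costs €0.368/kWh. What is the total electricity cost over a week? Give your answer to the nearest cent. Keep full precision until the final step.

EV charger: 4970 W × 7.8 h × 7 d = 271,362 Wh = 271.4 kWh
laptop: 87.9 W × 6.1 h × 7 d = 3,753 Wh = 3.753 kWh
LED light strip: 22.91 W × 2.73 h × 7 d = 438 Wh = 0.4378 kWh
hair dryer: 1820 W × 10 h × 7 d = 127,400 Wh = 127.4 kWh
Total energy = 271.4 + 3.753 + 0.4378 + 127.4 = 403 kWh
Cost = 403 kWh × €0.368 = €148.29

€148.29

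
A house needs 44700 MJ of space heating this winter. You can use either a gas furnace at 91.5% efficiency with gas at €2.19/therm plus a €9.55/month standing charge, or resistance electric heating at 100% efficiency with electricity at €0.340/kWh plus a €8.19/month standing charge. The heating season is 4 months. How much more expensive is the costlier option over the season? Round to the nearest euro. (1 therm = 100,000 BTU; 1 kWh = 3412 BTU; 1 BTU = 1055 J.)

€3203

Heat load = 44700 MJ = 44,700,000,000 J / 1055 = 42,369,668 BTU
Gas: input = 42,369,668 / 0.915 = 46,305,648 BTU = 463.1 therm → 463.1 × €2.19 = €1,014.09; + 4 × €9.55 standing = €1,052.29
Electric: 42,369,668 BTU / 3412 = 12,420 kWh → × €0.340 = €4,222.07; + 4 × €8.19 standing = €4,254.83
Difference = |€1,052.29 − €4,254.83| = €3,202.53 ≈ €3203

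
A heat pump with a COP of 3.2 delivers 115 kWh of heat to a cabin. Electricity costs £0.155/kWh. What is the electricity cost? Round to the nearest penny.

£5.57

Electrical input = 115 kWh / 3.2 = 35.94 kWh
Cost = 35.94 × £0.155/kWh = £5.57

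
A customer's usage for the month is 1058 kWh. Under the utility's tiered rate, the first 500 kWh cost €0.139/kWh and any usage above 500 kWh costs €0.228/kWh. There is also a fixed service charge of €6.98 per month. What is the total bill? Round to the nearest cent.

First 500 kWh × €0.139 = €69.50
Remaining 558 kWh × €0.228 = €127.22
Energy charge = €196.72; + service €6.98 = €203.70

€203.70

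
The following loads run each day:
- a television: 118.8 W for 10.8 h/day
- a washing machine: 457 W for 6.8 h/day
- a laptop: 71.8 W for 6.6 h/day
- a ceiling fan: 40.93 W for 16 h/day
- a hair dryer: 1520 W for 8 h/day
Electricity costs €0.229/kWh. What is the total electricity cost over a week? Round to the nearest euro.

€28

television: 118.8 W × 10.8 h × 7 d = 8,981 Wh = 8.981 kWh
washing machine: 457 W × 6.8 h × 7 d = 21,753 Wh = 21.75 kWh
laptop: 71.8 W × 6.6 h × 7 d = 3,317 Wh = 3.317 kWh
ceiling fan: 40.93 W × 16 h × 7 d = 4,584 Wh = 4.584 kWh
hair dryer: 1520 W × 8 h × 7 d = 85,120 Wh = 85.12 kWh
Total energy = 8.981 + 21.75 + 3.317 + 4.584 + 85.12 = 123.8 kWh
Cost = 123.8 kWh × €0.229 = €28.34 ≈ €28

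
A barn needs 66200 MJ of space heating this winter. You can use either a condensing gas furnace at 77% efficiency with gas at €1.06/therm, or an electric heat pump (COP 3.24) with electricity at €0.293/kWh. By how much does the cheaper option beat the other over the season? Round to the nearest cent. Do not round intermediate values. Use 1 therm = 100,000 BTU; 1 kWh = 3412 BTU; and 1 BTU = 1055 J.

Heat load = 66200 MJ = 66,200,000,000 J / 1055 = 62,748,815 BTU
Gas: input = 62,748,815 / 0.77 = 81,491,968 BTU = 814.9 therm → 814.9 × €1.06 = €863.81
Heat pump: 62,748,815 BTU / 3412 = 18,390 kWh heat; / 3.24 = 5,676 kWh in → × €0.293 = €1,663.10
Difference = |€863.81 − €1,663.10| = €799.29

€799.29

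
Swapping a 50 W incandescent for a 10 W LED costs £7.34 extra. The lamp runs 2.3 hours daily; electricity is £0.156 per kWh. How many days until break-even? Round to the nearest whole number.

511 days

Power saved = 50 − 10 = 40 W
Daily energy saved = 40 W × 2.3 h = 92 Wh = 0.092 kWh
Daily savings = 0.092 × £0.156 = £0.0144
Payback = £7.34 / £0.0144 per day = 511.4 days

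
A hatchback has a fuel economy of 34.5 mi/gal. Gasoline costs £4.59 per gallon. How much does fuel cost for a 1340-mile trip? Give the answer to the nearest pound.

Fuel = 1340 mi / 34.5 mpg = 38.84 gal
Cost = 38.84 gal × £4.59/gal = £178.28 ≈ £178

£178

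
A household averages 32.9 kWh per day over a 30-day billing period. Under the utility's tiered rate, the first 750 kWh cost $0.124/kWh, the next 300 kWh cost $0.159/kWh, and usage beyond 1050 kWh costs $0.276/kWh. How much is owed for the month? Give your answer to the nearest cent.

$130.68

Usage = 32.9 kWh/day × 30 days = 987 kWh
First 750 kWh × $0.124 = $93.00
Next 237 kWh × $0.159 = $37.68
Remaining tier: 0 kWh (not reached)
Total = $130.68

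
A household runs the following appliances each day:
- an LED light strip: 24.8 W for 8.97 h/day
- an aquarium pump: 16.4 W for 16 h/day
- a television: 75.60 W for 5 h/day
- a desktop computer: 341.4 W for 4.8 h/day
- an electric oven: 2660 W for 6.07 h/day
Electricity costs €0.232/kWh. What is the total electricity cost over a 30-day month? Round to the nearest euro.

€130

LED light strip: 24.8 W × 8.97 h × 30 d = 6,674 Wh = 6.674 kWh
aquarium pump: 16.4 W × 16 h × 30 d = 7,872 Wh = 7.872 kWh
television: 75.60 W × 5 h × 30 d = 11,340 Wh = 11.34 kWh
desktop computer: 341.4 W × 4.8 h × 30 d = 49,162 Wh = 49.16 kWh
electric oven: 2660 W × 6.07 h × 30 d = 484,386 Wh = 484.4 kWh
Total energy = 6.674 + 7.872 + 11.34 + 49.16 + 484.4 = 559.4 kWh
Cost = 559.4 kWh × €0.232 = €129.79 ≈ €130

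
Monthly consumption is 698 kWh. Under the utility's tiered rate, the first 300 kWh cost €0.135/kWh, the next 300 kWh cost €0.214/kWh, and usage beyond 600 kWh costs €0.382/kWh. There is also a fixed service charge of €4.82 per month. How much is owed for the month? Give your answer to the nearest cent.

First 300 kWh × €0.135 = €40.50
Next 300 kWh × €0.214 = €64.20
Remaining 98 kWh × €0.382 = €37.44
Energy charge = €142.14; + service €4.82 = €146.96

€146.96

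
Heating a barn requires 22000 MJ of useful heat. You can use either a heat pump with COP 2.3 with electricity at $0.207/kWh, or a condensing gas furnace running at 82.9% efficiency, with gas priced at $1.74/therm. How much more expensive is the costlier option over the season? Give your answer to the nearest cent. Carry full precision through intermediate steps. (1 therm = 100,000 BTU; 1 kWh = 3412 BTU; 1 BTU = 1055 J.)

Heat load = 22000 MJ = 22,000,000,000 J / 1055 = 20,853,081 BTU
Gas: input = 20,853,081 / 0.829 = 25,154,500 BTU = 251.5 therm → 251.5 × $1.74 = $437.69
Heat pump: 20,853,081 BTU / 3412 = 6,112 kWh heat; / 2.3 = 2,657 kWh in → × $0.207 = $550.05
Difference = |$437.69 − $550.05| = $112.36

$112.36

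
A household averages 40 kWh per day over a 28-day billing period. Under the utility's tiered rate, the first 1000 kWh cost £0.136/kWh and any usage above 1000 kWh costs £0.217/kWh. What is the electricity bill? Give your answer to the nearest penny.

Usage = 40 kWh/day × 28 days = 1120 kWh
First 1000 kWh × £0.136 = £136.00
Remaining 120 kWh × £0.217 = £26.04
Total = £162.04

£162.04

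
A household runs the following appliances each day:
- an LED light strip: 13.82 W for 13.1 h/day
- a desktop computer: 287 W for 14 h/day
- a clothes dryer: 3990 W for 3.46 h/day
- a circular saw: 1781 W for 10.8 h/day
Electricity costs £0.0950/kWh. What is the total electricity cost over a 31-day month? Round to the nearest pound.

£110

LED light strip: 13.82 W × 13.1 h × 31 d = 5,612 Wh = 5.612 kWh
desktop computer: 287 W × 14 h × 31 d = 124,558 Wh = 124.6 kWh
clothes dryer: 3990 W × 3.46 h × 31 d = 427,967 Wh = 428 kWh
circular saw: 1781 W × 10.8 h × 31 d = 596,279 Wh = 596.3 kWh
Total energy = 5.612 + 124.6 + 428 + 596.3 = 1,154 kWh
Cost = 1,154 kWh × £0.0950 = £109.67 ≈ £110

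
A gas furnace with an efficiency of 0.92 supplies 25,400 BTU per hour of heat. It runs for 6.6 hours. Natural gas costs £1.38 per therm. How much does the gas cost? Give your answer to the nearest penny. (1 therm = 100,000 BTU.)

Heat delivered = 25,400 BTU/h × 6.6 h = 167,640 BTU
Gas input = 167,640 / 0.92 = 182,217 BTU
= 182,217 / 100,000 = 1.822 therm
Cost = 1.822 × £1.38/therm = £2.51

£2.51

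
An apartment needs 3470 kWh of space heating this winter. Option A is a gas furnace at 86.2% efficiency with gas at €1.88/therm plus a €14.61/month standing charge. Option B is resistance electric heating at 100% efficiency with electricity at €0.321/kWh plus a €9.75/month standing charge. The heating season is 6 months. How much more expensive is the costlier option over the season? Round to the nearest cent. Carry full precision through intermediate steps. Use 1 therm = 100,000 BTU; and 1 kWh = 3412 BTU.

Heat load = 3470 kWh × 3412 = 11,839,640 BTU
Gas: input = 11,839,640 / 0.862 = 13,735,081 BTU = 137.4 therm → 137.4 × €1.88 = €258.22; + 6 × €14.61 standing = €345.88
Electric: 11,839,640 BTU / 3412 = 3,470 kWh → × €0.321 = €1,113.87; + 6 × €9.75 standing = €1,172.37
Difference = |€345.88 − €1,172.37| = €826.49

€826.49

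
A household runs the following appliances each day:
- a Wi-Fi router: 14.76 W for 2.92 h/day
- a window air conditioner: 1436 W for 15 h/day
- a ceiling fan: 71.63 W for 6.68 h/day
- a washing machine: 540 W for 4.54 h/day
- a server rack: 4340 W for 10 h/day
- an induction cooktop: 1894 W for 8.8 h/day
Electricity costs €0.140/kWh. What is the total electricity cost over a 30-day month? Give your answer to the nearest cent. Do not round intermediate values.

€355.24

Wi-Fi router: 14.76 W × 2.92 h × 30 d = 1,293 Wh = 1.293 kWh
window air conditioner: 1436 W × 15 h × 30 d = 646,200 Wh = 646.2 kWh
ceiling fan: 71.63 W × 6.68 h × 30 d = 14,355 Wh = 14.35 kWh
washing machine: 540 W × 4.54 h × 30 d = 73,548 Wh = 73.55 kWh
server rack: 4340 W × 10 h × 30 d = 1,302,000 Wh = 1,302 kWh
induction cooktop: 1894 W × 8.8 h × 30 d = 500,016 Wh = 500 kWh
Total energy = 1.293 + 646.2 + 14.35 + 73.55 + 1,302 + 500 = 2,537 kWh
Cost = 2,537 kWh × €0.140 = €355.24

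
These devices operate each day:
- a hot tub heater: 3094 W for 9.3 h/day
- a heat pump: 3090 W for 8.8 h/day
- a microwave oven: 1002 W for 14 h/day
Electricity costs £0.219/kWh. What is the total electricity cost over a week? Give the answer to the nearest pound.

£107

hot tub heater: 3094 W × 9.3 h × 7 d = 201,419 Wh = 201.4 kWh
heat pump: 3090 W × 8.8 h × 7 d = 190,344 Wh = 190.3 kWh
microwave oven: 1002 W × 14 h × 7 d = 98,196 Wh = 98.2 kWh
Total energy = 201.4 + 190.3 + 98.2 = 490 kWh
Cost = 490 kWh × £0.219 = £107.30 ≈ £107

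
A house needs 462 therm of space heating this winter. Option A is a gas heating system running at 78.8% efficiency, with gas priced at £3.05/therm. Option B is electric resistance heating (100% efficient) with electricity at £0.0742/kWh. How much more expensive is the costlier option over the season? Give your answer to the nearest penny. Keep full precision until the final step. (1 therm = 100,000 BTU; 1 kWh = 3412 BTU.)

Heat load = 462 therm × 100,000 = 46,200,000 BTU
Gas: input = 46,200,000 / 0.788 = 58,629,442 BTU = 586.3 therm → 586.3 × £3.05 = £1,788.20
Electric: 46,200,000 BTU / 3412 = 13,540 kWh → × £0.0742 = £1,004.70
Difference = |£1,788.20 − £1,004.70| = £783.50

£783.50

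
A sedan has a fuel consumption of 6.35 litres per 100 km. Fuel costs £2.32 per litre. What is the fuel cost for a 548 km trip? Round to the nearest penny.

£80.73

Fuel = 6.35 L/100 km × 548 km / 100 = 34.8 L
Cost = 34.8 L × £2.32/L = £80.73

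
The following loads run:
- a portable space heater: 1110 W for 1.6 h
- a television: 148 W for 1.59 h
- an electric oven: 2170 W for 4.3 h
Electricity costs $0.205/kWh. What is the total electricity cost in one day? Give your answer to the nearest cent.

portable space heater: 1110 W × 1.6 h = 1,776 Wh = 1.776 kWh
television: 148 W × 1.59 h = 235 Wh = 0.2353 kWh
electric oven: 2170 W × 4.3 h = 9,331 Wh = 9.331 kWh
Total energy = 1.776 + 0.2353 + 9.331 = 11.34 kWh
Cost = 11.34 kWh × $0.205 = $2.33

$2.33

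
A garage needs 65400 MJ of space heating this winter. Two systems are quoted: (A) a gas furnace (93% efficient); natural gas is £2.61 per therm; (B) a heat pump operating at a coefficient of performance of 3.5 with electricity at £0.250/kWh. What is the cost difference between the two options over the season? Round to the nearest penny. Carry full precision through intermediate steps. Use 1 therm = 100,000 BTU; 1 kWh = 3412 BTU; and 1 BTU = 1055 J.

£441.99

Heat load = 65400 MJ = 65,400,000,000 J / 1055 = 61,990,521 BTU
Gas: input = 61,990,521 / 0.93 = 66,656,475 BTU = 666.6 therm → 666.6 × £2.61 = £1,739.73
Heat pump: 61,990,521 BTU / 3412 = 18,170 kWh heat; / 3.5 = 5,191 kWh in → × £0.250 = £1,297.74
Difference = |£1,739.73 − £1,297.74| = £441.99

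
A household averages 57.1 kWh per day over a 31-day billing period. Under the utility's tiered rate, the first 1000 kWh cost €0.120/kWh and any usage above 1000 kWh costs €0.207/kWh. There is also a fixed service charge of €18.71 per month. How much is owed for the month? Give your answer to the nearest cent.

Usage = 57.1 kWh/day × 31 days = 1770.1 kWh
First 1000 kWh × €0.120 = €120.00
Remaining 770.1 kWh × €0.207 = €159.41
Energy charge = €279.41; + service €18.71 = €298.12

€298.12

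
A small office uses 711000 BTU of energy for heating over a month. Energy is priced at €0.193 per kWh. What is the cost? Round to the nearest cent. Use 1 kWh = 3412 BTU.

€40.22

711000 BTU × (0.00029308 kWh/BTU) = 208.4 kWh
Cost = 208.4 kWh × €0.193/kWh = €40.22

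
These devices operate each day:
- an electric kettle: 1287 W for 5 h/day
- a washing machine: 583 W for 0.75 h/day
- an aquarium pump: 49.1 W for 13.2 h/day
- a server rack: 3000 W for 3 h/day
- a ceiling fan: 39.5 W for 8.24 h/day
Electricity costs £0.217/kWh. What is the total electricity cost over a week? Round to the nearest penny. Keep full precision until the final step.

£25.59

electric kettle: 1287 W × 5 h × 7 d = 45,045 Wh = 45.05 kWh
washing machine: 583 W × 0.75 h × 7 d = 3,061 Wh = 3.061 kWh
aquarium pump: 49.1 W × 13.2 h × 7 d = 4,537 Wh = 4.537 kWh
server rack: 3000 W × 3 h × 7 d = 63,000 Wh = 63 kWh
ceiling fan: 39.5 W × 8.24 h × 7 d = 2,278 Wh = 2.278 kWh
Total energy = 45.05 + 3.061 + 4.537 + 63 + 2.278 = 117.9 kWh
Cost = 117.9 kWh × £0.217 = £25.59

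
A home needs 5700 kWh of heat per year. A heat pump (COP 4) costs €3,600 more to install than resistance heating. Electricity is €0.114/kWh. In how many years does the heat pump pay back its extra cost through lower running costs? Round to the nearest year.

7 years

Resistance: 5700 kWh × €0.114 = €649.80/yr
Heat pump: 5700 / 4 = 1425 kWh in → × €0.114 = €162.45/yr
Annual savings = €487.35
Payback = €3,600 / €487.35 = 7.39 years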